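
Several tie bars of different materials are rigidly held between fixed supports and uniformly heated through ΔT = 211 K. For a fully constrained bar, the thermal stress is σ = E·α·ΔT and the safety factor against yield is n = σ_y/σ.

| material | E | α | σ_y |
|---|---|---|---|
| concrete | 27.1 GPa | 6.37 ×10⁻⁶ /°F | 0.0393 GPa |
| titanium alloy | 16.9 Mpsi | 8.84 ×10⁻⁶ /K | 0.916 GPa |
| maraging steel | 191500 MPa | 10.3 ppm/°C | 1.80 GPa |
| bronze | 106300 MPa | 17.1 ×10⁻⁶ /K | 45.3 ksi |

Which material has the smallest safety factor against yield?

With everything in SI (GPa, ×10⁻⁶/K, MPa):
  concrete: E = 27.10, α = 11.5, σ_y = 39.30 → σ = 65.6 MPa, n = 0.599
  titanium alloy: E = 116.5, α = 8.84, σ_y = 916.0 → σ = 217 MPa, n = 4.21
  maraging steel: E = 191.5, α = 10.3, σ_y = 1800 → σ = 416 MPa, n = 4.32
  bronze: E = 106.3, α = 17.1, σ_y = 312.3 → σ = 384 MPa, n = 0.814
The minimum is concrete at n = 0.599.

concrete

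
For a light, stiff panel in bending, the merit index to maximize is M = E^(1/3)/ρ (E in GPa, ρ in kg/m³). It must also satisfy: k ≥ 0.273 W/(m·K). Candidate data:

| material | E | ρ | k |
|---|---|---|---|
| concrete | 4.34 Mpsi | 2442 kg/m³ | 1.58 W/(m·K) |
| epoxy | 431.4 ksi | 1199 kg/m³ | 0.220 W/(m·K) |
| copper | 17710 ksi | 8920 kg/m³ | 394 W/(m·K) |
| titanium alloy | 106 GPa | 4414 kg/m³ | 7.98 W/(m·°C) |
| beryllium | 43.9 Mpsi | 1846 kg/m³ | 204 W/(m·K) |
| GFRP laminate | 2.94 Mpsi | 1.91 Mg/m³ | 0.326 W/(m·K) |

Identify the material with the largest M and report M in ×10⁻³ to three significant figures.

beryllium, M = 3.64×10⁻³

Screen on constraints: k ≥ 0.273 W/(m·K). Survivors: concrete, copper, titanium alloy, beryllium, GFRP laminate.
In SI units:
  concrete: E = 29.92 GPa, ρ = 2442 kg/m³
  copper: E = 122.1 GPa, ρ = 8920 kg/m³
  titanium alloy: E = 106.0 GPa, ρ = 4414 kg/m³
  beryllium: E = 302.7 GPa, ρ = 1846 kg/m³
  GFRP laminate: E = 20.27 GPa, ρ = 1910 kg/m³
  beryllium: M = 3.64×10⁻³
  GFRP laminate: M = 1.43×10⁻³
  concrete: M = 1.27×10⁻³
  titanium alloy: M = 1.07×10⁻³
  copper: M = 0.556×10⁻³
Highest index: beryllium.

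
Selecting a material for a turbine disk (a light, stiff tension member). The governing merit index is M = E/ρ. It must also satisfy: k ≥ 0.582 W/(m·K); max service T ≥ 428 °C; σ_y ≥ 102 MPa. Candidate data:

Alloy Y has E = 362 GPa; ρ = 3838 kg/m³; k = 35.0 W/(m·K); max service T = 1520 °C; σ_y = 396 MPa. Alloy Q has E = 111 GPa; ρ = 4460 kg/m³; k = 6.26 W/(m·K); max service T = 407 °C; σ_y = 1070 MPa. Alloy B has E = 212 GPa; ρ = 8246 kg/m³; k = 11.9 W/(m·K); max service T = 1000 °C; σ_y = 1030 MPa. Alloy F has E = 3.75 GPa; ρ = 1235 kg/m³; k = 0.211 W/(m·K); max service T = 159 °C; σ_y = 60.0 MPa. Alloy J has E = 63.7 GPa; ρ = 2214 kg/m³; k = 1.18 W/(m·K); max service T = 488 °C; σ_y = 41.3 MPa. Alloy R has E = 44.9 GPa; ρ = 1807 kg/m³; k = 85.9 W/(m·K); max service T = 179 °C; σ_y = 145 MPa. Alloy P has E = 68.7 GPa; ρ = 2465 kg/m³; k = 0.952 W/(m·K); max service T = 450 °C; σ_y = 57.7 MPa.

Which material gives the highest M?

Screen on constraints: k ≥ 0.582 W/(m·K); max service T ≥ 428 °C; σ_y ≥ 102 MPa. Survivors: alloy Y, alloy B.
Per-candidate index values:
  alloy Y: M = 94.3 MN·m/kg
  alloy B: M = 25.7 MN·m/kg
Highest index: alloy Y.

alloy Y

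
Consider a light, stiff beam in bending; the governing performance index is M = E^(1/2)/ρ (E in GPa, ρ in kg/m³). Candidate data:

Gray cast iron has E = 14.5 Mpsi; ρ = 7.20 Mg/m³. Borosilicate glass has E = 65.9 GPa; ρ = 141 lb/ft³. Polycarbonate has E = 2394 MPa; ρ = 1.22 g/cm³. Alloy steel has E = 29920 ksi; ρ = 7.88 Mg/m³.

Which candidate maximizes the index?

Convert each candidate to consistent units, then evaluate M:
  gray cast iron: E = 99.97 GPa, ρ = 7200 kg/m³
  borosilicate glass: E = 65.90 GPa, ρ = 2259 kg/m³
  polycarbonate: E = 2.394 GPa, ρ = 1220 kg/m³
  alloy steel: E = 206.3 GPa, ρ = 7880 kg/m³
  borosilicate glass: M = 3.59×10⁻³
  alloy steel: M = 1.82×10⁻³
  gray cast iron: M = 1.39×10⁻³
  polycarbonate: M = 1.27×10⁻³
Borosilicate glass ranks first.

borosilicate glass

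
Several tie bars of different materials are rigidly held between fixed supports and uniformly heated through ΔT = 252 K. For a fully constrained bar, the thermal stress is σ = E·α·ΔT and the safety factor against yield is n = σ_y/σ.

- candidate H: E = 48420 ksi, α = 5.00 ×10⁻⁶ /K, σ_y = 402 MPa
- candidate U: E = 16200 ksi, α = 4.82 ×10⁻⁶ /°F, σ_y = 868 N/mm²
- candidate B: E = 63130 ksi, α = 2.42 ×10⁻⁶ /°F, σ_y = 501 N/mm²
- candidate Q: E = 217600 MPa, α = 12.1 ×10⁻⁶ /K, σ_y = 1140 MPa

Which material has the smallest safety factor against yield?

Converting E to GPa, α to ×10⁻⁶/K, σ_y to MPa, then σ and n for each:
  candidate H: E = 333.8, α = 5.00, σ_y = 402.0 → σ = 421 MPa, n = 0.956
  candidate U: E = 111.7, α = 8.68, σ_y = 868.0 → σ = 244 MPa, n = 3.55
  candidate B: E = 435.3, α = 4.36, σ_y = 501.0 → σ = 478 MPa, n = 1.05
  candidate Q: E = 217.6, α = 12.1, σ_y = 1140 → σ = 664 MPa, n = 1.72
Candidate H has the lowest safety factor, n = 0.956.

candidate H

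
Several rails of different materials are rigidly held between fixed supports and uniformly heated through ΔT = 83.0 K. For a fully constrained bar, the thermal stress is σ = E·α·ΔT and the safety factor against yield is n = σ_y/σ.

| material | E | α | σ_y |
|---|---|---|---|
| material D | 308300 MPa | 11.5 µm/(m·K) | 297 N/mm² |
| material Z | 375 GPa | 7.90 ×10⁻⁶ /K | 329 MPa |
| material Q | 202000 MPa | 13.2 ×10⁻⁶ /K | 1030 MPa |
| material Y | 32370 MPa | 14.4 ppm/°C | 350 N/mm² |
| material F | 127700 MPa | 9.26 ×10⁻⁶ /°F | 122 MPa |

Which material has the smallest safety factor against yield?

Converting E to GPa, α to ×10⁻⁶/K, σ_y to MPa, then σ and n for each:
  material D: E = 308.3, α = 11.5, σ_y = 297.0 → σ = 294 MPa, n = 1.01
  material Z: E = 375.0, α = 7.90, σ_y = 329.0 → σ = 246 MPa, n = 1.34
  material Q: E = 202.0, α = 13.2, σ_y = 1030 → σ = 221 MPa, n = 4.65
  material Y: E = 32.37, α = 14.4, σ_y = 350.0 → σ = 38.7 MPa, n = 9.05
  material F: E = 127.7, α = 16.7, σ_y = 122.0 → σ = 177 MPa, n = 0.691
Material F has the lowest safety factor, n = 0.691.

material F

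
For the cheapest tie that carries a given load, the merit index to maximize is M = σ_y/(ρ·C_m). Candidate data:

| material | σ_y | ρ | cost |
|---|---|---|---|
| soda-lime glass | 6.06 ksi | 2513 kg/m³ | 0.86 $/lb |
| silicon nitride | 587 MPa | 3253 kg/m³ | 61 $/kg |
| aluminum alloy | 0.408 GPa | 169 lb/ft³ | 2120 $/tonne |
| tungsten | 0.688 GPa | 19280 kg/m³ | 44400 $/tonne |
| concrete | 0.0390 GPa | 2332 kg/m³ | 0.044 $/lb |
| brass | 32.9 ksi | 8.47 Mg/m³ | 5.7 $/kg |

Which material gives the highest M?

Normalizing units and computing the index:
  soda-lime glass: σ_y = 41.78 MPa, ρ = 2513 kg/m³, cost = 1.896 $/kg
  silicon nitride: σ_y = 587.0 MPa, ρ = 3253 kg/m³, cost = 61.00 $/kg
  aluminum alloy: σ_y = 408.0 MPa, ρ = 2707 kg/m³, cost = 2.120 $/kg
  tungsten: σ_y = 688.0 MPa, ρ = 19280 kg/m³, cost = 44.40 $/kg
  concrete: σ_y = 39.00 MPa, ρ = 2332 kg/m³, cost = 0.09700 $/kg
  brass: σ_y = 226.8 MPa, ρ = 8470 kg/m³, cost = 5.700 $/kg
  concrete: M = 172 kN·m per $
  aluminum alloy: M = 71.1 kN·m per $
  soda-lime glass: M = 8.77 kN·m per $
  brass: M = 4.70 kN·m per $
  silicon nitride: M = 2.96 kN·m per $
  tungsten: M = 0.804 kN·m per $
Concrete has the largest M.

concrete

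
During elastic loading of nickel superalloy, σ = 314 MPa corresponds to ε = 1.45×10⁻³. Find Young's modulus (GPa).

217 GPa

E = σ/ε = 314 MPa / 1.45×10⁻³ = 216600 MPa = 217 GPa.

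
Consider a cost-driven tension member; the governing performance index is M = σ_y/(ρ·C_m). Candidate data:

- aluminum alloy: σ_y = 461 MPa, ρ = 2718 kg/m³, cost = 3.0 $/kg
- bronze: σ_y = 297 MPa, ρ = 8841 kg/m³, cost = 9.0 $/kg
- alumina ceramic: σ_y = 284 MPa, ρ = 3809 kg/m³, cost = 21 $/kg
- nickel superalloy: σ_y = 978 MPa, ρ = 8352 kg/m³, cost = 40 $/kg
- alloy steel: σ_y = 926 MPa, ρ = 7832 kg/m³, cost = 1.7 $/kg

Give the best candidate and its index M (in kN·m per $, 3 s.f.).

Computing M directly (units already consistent):
  alloy steel: M = 69.5 kN·m per $
  aluminum alloy: M = 56.5 kN·m per $
  bronze: M = 3.73 kN·m per $
  alumina ceramic: M = 3.55 kN·m per $
  nickel superalloy: M = 2.93 kN·m per $
Alloy steel has the largest M.

alloy steel, M = 69.5 kN·m per $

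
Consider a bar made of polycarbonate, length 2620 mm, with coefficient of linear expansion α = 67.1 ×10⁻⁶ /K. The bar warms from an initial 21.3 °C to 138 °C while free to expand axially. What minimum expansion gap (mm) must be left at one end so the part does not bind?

ΔT = 138 − 21.3 = 116.7 K.
ΔL = α·L₀·ΔT = 67.1×10⁻⁶ × 2620 mm × 116.7 K = 20.5 mm.

20.5 mm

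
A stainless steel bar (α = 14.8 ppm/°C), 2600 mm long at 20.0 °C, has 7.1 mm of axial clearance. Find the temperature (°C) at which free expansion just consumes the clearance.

205 °C

α·L₀·ΔT = 7.1 mm ⇒ ΔT = 7.1 / (14.8×10⁻⁶ × 2600.0) = 184.5 K.
T = 20.0 + 184.5 = 204.5 °C.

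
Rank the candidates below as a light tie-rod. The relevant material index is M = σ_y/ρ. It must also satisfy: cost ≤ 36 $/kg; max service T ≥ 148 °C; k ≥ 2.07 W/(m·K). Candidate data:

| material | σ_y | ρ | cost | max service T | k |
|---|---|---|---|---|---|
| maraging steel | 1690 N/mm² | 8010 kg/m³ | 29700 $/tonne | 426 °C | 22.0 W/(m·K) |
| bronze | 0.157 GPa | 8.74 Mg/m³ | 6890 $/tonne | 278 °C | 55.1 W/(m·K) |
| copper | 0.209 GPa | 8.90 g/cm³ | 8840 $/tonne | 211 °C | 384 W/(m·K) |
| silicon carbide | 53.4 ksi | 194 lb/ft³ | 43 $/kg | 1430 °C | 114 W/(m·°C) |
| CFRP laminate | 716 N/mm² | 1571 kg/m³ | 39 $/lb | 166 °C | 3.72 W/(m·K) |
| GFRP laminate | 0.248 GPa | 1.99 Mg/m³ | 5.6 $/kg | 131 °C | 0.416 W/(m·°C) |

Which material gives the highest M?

Screen on constraints: cost ≤ 36 $/kg; max service T ≥ 148 °C; k ≥ 2.07 W/(m·K). Survivors: maraging steel, bronze, copper.
Convert each candidate to consistent units, then evaluate M:
  maraging steel: σ_y = 1690 MPa, ρ = 8010 kg/m³
  bronze: σ_y = 157.0 MPa, ρ = 8740 kg/m³
  copper: σ_y = 209.0 MPa, ρ = 8900 kg/m³
  maraging steel: M = 211 kN·m/kg
  copper: M = 23.5 kN·m/kg
  bronze: M = 18.0 kN·m/kg
The maximum is for maraging steel.

maraging steel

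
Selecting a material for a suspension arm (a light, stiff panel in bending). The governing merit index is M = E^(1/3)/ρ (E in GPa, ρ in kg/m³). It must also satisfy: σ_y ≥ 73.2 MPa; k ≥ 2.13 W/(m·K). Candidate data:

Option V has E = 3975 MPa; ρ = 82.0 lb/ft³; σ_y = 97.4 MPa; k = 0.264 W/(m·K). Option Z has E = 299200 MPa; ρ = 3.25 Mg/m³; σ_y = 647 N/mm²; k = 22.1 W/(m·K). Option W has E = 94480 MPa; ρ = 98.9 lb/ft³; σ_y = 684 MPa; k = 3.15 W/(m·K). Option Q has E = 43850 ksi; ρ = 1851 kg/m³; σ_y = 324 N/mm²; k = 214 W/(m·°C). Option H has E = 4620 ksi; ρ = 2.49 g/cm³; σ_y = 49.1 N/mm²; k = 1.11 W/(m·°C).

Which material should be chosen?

Screen on constraints: σ_y ≥ 73.2 MPa; k ≥ 2.13 W/(m·K). Survivors: option Z, option W, option Q.
In SI units:
  option Z: E = 299.2 GPa, ρ = 3250 kg/m³
  option W: E = 94.48 GPa, ρ = 1584 kg/m³
  option Q: E = 302.3 GPa, ρ = 1851 kg/m³
  option Q: M = 3.63×10⁻³
  option W: M = 2.87×10⁻³
  option Z: M = 2.06×10⁻³
Option Q ranks first.

option Q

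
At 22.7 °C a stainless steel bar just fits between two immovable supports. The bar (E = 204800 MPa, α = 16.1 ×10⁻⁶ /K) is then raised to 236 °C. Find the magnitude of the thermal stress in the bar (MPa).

E = 204800 MPa = 204.8 GPa.
ΔT = 213.3 K. Constrained thermal stress σ = E·α·ΔT = 204.8×10³ MPa × 16.1×10⁻⁶ × 213.3 = 703 MPa (compressive).

703 MPa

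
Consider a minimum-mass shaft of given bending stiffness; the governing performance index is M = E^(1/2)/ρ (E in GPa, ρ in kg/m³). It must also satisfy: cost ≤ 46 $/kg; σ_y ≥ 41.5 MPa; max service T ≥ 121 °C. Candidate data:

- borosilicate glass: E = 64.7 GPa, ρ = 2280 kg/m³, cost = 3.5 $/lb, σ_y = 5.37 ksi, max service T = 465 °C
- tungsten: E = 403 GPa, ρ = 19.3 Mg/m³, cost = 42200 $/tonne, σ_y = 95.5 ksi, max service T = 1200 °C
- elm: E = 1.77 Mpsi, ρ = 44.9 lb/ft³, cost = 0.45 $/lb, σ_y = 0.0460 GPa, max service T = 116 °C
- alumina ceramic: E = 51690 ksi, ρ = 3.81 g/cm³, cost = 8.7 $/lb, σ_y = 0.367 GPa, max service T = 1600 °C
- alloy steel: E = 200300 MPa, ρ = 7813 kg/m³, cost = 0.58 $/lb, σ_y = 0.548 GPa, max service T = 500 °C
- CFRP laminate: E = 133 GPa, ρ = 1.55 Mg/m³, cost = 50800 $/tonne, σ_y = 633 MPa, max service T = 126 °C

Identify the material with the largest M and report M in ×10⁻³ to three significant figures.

alumina ceramic, M = 4.95×10⁻³

Screen on constraints: cost ≤ 46 $/kg; σ_y ≥ 41.5 MPa; max service T ≥ 121 °C. Survivors: tungsten, alumina ceramic, alloy steel.
Putting every candidate on a common basis:
  tungsten: E = 403.0 GPa, ρ = 19300 kg/m³
  alumina ceramic: E = 356.4 GPa, ρ = 3810 kg/m³
  alloy steel: E = 200.3 GPa, ρ = 7813 kg/m³
  alumina ceramic: M = 4.95×10⁻³
  alloy steel: M = 1.81×10⁻³
  tungsten: M = 1.04×10⁻³
The maximum is for alumina ceramic.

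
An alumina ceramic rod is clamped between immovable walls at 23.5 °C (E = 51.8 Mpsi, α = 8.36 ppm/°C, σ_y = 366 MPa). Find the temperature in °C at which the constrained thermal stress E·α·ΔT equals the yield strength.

146 °C

E = 51.8 Mpsi = 357.1 GPa.
E·α·ΔT = 366.0 MPa ⇒ ΔT = 366.0 / (357.1×10³ × 8.36×10⁻⁶) = 122.6 K.
T = 23.5 + 122.6 = 146.1 °C.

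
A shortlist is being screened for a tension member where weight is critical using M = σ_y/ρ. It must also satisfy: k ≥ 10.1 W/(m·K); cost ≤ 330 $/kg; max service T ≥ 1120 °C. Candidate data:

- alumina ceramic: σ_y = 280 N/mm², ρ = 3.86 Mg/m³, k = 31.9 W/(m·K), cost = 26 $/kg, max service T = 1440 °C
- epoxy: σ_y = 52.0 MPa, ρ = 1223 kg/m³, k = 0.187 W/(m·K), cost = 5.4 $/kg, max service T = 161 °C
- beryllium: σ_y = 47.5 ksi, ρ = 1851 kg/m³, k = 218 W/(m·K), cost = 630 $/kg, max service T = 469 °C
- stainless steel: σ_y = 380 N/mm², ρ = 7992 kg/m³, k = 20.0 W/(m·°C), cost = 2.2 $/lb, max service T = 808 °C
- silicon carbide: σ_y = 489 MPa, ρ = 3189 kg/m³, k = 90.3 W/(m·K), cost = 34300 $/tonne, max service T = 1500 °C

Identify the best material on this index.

silicon carbide

Screen on constraints: k ≥ 10.1 W/(m·K); cost ≤ 330 $/kg; max service T ≥ 1120 °C. Survivors: alumina ceramic, silicon carbide.
After converting to SI:
  alumina ceramic: σ_y = 280.0 MPa, ρ = 3860 kg/m³
  silicon carbide: σ_y = 489.0 MPa, ρ = 3189 kg/m³
  silicon carbide: M = 153 kN·m/kg
  alumina ceramic: M = 72.5 kN·m/kg
Silicon carbide has the largest M.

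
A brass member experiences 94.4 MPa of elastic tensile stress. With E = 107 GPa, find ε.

ε = σ/E = 94.4 / 107000 = 8.82×10⁻⁴.

8.82×10⁻⁴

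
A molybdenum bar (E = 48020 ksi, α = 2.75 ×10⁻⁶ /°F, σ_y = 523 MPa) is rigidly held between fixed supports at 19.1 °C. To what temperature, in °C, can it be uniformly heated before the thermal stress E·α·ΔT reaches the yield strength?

E = 48020 ksi = 331.1 GPa.
α = 2.75×10⁻⁶/°F × 9/5 = 4.95×10⁻⁶/K.
E·α·ΔT = 523.0 MPa ⇒ ΔT = 523.0 / (331.1×10³ × 4.95×10⁻⁶) = 319.1 K.
T = 19.1 + 319.1 = 338.2 °C.

338 °C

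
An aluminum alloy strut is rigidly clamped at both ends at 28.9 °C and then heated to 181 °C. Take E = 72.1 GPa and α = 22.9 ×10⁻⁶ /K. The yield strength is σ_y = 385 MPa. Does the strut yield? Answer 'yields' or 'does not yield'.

does not yield

ΔT = 152.1 K. Constrained thermal stress σ = E·α·ΔT = 72.10×10³ MPa × 22.9×10⁻⁶ × 152.1 = 251 MPa (compressive).
Compare to σ_y = 385 MPa: σ < σ_y, so it does not yield.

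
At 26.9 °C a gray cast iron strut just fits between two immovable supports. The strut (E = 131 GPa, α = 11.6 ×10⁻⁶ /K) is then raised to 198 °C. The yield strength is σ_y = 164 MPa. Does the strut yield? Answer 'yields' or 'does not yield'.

yields

ΔT = 171.1 K. Constrained thermal stress σ = E·α·ΔT = 131.0×10³ MPa × 11.6×10⁻⁶ × 171.1 = 260 MPa (compressive).
Compare to σ_y = 164 MPa: σ ≥ σ_y, so it yields.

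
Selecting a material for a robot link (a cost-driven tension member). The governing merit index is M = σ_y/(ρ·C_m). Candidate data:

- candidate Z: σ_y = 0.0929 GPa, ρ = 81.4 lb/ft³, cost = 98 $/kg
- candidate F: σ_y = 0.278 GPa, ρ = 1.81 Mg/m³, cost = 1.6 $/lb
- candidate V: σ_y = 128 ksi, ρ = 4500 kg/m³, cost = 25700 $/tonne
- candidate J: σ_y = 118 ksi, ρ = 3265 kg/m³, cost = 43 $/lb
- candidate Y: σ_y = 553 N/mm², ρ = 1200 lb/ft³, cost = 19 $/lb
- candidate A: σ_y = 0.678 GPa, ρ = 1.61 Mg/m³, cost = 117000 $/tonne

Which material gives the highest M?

After converting to SI:
  candidate Z: σ_y = 92.90 MPa, ρ = 1304 kg/m³, cost = 98.00 $/kg
  candidate F: σ_y = 278.0 MPa, ρ = 1810 kg/m³, cost = 3.527 $/kg
  candidate V: σ_y = 882.5 MPa, ρ = 4500 kg/m³, cost = 25.70 $/kg
  candidate J: σ_y = 813.6 MPa, ρ = 3265 kg/m³, cost = 94.80 $/kg
  candidate Y: σ_y = 553.0 MPa, ρ = 19220 kg/m³, cost = 41.89 $/kg
  candidate A: σ_y = 678.0 MPa, ρ = 1610 kg/m³, cost = 117.0 $/kg
  candidate F: M = 43.5 kN·m per $
  candidate V: M = 7.63 kN·m per $
  candidate A: M = 3.60 kN·m per $
  candidate J: M = 2.63 kN·m per $
  candidate Z: M = 0.727 kN·m per $
  candidate Y: M = 0.687 kN·m per $
Candidate F has the largest M.

candidate F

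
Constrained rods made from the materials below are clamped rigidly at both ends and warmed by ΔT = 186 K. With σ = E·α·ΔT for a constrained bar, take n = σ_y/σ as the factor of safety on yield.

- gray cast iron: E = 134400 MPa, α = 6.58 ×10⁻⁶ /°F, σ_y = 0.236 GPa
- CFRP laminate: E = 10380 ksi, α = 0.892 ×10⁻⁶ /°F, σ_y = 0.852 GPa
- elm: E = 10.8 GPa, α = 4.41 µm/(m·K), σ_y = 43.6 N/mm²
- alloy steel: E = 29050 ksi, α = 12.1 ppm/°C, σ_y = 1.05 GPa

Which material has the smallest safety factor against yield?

Per material, after unit conversion:
  gray cast iron: E = 134.4, α = 11.8, σ_y = 236.0 → σ = 296 MPa, n = 0.797
  CFRP laminate: E = 71.57, α = 1.61, σ_y = 852.0 → σ = 21.4 MPa, n = 39.9
  elm: E = 10.80, α = 4.41, σ_y = 43.60 → σ = 8.86 MPa, n = 4.92
  alloy steel: E = 200.3, α = 12.1, σ_y = 1050 → σ = 451 MPa, n = 2.33
Gray cast iron has the lowest safety factor, n = 0.797.

gray cast iron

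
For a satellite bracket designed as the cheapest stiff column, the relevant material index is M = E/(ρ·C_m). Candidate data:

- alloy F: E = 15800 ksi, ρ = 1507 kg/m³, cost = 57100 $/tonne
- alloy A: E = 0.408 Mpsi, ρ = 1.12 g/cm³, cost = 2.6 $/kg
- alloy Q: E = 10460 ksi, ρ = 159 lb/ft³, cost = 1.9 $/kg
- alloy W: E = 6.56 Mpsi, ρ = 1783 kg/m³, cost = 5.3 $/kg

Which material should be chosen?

Normalizing units and computing the index:
  alloy F: E = 108.9 GPa, ρ = 1507 kg/m³, cost = 57.10 $/kg
  alloy A: E = 2.813 GPa, ρ = 1120 kg/m³, cost = 2.600 $/kg
  alloy Q: E = 72.12 GPa, ρ = 2547 kg/m³, cost = 1.900 $/kg
  alloy W: E = 45.23 GPa, ρ = 1783 kg/m³, cost = 5.300 $/kg
  alloy Q: M = 14.9 MN·m per $
  alloy W: M = 4.79 MN·m per $
  alloy F: M = 1.27 MN·m per $
  alloy A: M = 0.966 MN·m per $
Highest index: alloy Q.

alloy Q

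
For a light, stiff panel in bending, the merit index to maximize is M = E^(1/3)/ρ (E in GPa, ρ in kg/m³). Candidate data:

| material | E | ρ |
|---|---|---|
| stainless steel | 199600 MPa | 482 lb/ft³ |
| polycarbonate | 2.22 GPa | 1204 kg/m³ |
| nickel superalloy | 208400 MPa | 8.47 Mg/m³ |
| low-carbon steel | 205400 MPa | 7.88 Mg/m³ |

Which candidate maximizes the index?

Normalizing units and computing the index:
  stainless steel: E = 199.6 GPa, ρ = 7721 kg/m³
  polycarbonate: E = 2.220 GPa, ρ = 1204 kg/m³
  nickel superalloy: E = 208.4 GPa, ρ = 8470 kg/m³
  low-carbon steel: E = 205.4 GPa, ρ = 7880 kg/m³
  polycarbonate: M = 1.08×10⁻³
  stainless steel: M = 0.757×10⁻³
  low-carbon steel: M = 0.749×10⁻³
  nickel superalloy: M = 0.700×10⁻³
Highest index: polycarbonate.

polycarbonate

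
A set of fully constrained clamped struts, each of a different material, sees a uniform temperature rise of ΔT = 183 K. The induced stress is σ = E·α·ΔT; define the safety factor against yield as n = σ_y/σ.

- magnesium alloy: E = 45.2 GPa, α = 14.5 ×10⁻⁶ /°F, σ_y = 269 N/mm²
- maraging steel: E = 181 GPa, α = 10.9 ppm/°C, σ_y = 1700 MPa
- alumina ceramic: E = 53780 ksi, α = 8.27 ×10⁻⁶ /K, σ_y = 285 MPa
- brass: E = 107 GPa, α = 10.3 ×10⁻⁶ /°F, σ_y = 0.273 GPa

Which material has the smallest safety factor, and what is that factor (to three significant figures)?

Converting E to GPa, α to ×10⁻⁶/K, σ_y to MPa, then σ and n for each:
  magnesium alloy: E = 45.20, α = 26.1, σ_y = 269.0 → σ = 216 MPa, n = 1.25
  maraging steel: E = 181.0, α = 10.9, σ_y = 1700 → σ = 361 MPa, n = 4.71
  alumina ceramic: E = 370.8, α = 8.27, σ_y = 285.0 → σ = 561 MPa, n = 0.508
  brass: E = 107.0, α = 18.5, σ_y = 273.0 → σ = 363 MPa, n = 0.752
Alumina ceramic has the lowest safety factor, n = 0.508.

alumina ceramic, n = 0.508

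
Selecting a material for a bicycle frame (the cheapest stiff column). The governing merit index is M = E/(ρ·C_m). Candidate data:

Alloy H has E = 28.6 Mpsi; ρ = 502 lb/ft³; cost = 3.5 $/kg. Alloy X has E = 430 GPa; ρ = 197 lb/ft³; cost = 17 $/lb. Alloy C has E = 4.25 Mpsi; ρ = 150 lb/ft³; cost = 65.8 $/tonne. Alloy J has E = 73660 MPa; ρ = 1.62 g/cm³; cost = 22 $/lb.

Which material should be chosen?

After converting to SI:
  alloy H: E = 197.2 GPa, ρ = 8041 kg/m³, cost = 3.500 $/kg
  alloy X: E = 430.0 GPa, ρ = 3156 kg/m³, cost = 37.48 $/kg
  alloy C: E = 29.30 GPa, ρ = 2403 kg/m³, cost = 0.06580 $/kg
  alloy J: E = 73.66 GPa, ρ = 1620 kg/m³, cost = 48.50 $/kg
  alloy C: M = 185 MN·m per $
  alloy H: M = 7.01 MN·m per $
  alloy X: M = 3.64 MN·m per $
  alloy J: M = 0.937 MN·m per $
Alloy C ranks first.

alloy C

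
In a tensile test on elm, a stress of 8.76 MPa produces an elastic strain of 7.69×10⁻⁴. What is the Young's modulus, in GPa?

11.4 GPa

E = σ/ε = 8.76 MPa / 7.69×10⁻⁴ = 11390 MPa = 11.4 GPa.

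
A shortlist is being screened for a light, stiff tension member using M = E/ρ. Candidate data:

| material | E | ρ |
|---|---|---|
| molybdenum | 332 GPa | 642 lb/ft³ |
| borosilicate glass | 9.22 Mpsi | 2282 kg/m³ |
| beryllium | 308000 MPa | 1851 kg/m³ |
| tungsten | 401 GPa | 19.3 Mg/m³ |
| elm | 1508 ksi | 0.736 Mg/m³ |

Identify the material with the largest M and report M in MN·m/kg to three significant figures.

beryllium, M = 166 MN·m/kg

Normalizing units and computing the index:
  molybdenum: E = 332.0 GPa, ρ = 10280 kg/m³
  borosilicate glass: E = 63.57 GPa, ρ = 2282 kg/m³
  beryllium: E = 308.0 GPa, ρ = 1851 kg/m³
  tungsten: E = 401.0 GPa, ρ = 19300 kg/m³
  elm: E = 10.40 GPa, ρ = 736.0 kg/m³
  beryllium: M = 166 MN·m/kg
  molybdenum: M = 32.3 MN·m/kg
  borosilicate glass: M = 27.9 MN·m/kg
  tungsten: M = 20.8 MN·m/kg
  elm: M = 14.1 MN·m/kg
Beryllium has the largest M.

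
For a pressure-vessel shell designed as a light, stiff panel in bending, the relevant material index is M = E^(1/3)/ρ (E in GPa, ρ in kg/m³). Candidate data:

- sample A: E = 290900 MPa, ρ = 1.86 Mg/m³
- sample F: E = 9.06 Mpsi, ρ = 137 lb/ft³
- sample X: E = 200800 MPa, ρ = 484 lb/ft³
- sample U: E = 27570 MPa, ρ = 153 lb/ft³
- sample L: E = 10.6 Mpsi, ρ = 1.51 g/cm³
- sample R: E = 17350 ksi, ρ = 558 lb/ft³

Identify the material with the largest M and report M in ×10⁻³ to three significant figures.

sample A, M = 3.56×10⁻³

After converting to SI:
  sample A: E = 290.9 GPa, ρ = 1860 kg/m³
  sample F: E = 62.47 GPa, ρ = 2195 kg/m³
  sample X: E = 200.8 GPa, ρ = 7753 kg/m³
  sample U: E = 27.57 GPa, ρ = 2451 kg/m³
  sample L: E = 73.08 GPa, ρ = 1510 kg/m³
  sample R: E = 119.6 GPa, ρ = 8938 kg/m³
  sample A: M = 3.56×10⁻³
  sample L: M = 2.77×10⁻³
  sample F: M = 1.81×10⁻³
  sample U: M = 1.23×10⁻³
  sample X: M = 0.755×10⁻³
  sample R: M = 0.551×10⁻³
Sample A ranks first.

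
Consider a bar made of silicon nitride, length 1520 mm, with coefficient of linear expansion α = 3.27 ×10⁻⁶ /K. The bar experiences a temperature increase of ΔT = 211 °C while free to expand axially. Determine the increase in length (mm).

ΔL = α·L₀·ΔT = 3.27×10⁻⁶ × 1520 mm × 211.0 K = 1.05 mm.

1.05 mm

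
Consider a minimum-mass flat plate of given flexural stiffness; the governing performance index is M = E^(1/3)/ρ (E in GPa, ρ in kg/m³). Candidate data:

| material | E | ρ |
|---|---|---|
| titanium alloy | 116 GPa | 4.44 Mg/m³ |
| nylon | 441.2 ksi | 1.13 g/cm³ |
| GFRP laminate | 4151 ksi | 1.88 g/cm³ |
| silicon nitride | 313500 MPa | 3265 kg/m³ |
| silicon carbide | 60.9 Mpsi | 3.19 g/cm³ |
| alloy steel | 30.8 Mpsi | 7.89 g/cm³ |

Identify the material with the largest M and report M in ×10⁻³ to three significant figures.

silicon carbide, M = 2.35×10⁻³

Convert each candidate to consistent units, then evaluate M:
  titanium alloy: E = 116.0 GPa, ρ = 4440 kg/m³
  nylon: E = 3.042 GPa, ρ = 1130 kg/m³
  GFRP laminate: E = 28.62 GPa, ρ = 1880 kg/m³
  silicon nitride: E = 313.5 GPa, ρ = 3265 kg/m³
  silicon carbide: E = 419.9 GPa, ρ = 3190 kg/m³
  alloy steel: E = 212.4 GPa, ρ = 7890 kg/m³
  silicon carbide: M = 2.35×10⁻³
  silicon nitride: M = 2.08×10⁻³
  GFRP laminate: M = 1.63×10⁻³
  nylon: M = 1.28×10⁻³
  titanium alloy: M = 1.10×10⁻³
  alloy steel: M = 0.756×10⁻³
Highest index: silicon carbide.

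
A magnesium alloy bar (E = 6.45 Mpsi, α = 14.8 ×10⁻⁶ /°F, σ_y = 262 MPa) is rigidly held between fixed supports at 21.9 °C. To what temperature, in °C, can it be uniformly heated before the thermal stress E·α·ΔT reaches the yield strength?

E = 6.45 Mpsi = 44.47 GPa.
α = 14.8×10⁻⁶/°F × 9/5 = 26.6×10⁻⁶/K.
E·α·ΔT = 262.0 MPa ⇒ ΔT = 262.0 / (44.47×10³ × 26.6×10⁻⁶) = 221.2 K.
T = 21.9 + 221.2 = 243.1 °C.

243 °C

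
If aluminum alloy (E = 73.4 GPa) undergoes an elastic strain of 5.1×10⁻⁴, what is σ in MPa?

37.4 MPa

σ = E·ε = 73400 MPa × 5.1×10⁻⁴ = 37.4 MPa.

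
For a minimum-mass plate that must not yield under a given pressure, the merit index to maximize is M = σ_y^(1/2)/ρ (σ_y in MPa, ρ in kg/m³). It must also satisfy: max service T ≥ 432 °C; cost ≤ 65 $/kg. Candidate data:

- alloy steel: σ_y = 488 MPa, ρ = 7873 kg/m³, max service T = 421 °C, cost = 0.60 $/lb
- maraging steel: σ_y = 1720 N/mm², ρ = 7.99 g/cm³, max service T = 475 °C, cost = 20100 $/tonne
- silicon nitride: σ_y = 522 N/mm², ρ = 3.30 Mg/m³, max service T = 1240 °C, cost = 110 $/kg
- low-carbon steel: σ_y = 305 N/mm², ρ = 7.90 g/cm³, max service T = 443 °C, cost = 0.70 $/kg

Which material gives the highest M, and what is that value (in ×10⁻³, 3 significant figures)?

Screen on constraints: max service T ≥ 432 °C; cost ≤ 65 $/kg. Survivors: maraging steel, low-carbon steel.
After converting to SI:
  maraging steel: σ_y = 1720 MPa, ρ = 7990 kg/m³
  low-carbon steel: σ_y = 305.0 MPa, ρ = 7900 kg/m³
  maraging steel: M = 5.19×10⁻³
  low-carbon steel: M = 2.21×10⁻³
The maximum is for maraging steel.

maraging steel, M = 5.19×10⁻³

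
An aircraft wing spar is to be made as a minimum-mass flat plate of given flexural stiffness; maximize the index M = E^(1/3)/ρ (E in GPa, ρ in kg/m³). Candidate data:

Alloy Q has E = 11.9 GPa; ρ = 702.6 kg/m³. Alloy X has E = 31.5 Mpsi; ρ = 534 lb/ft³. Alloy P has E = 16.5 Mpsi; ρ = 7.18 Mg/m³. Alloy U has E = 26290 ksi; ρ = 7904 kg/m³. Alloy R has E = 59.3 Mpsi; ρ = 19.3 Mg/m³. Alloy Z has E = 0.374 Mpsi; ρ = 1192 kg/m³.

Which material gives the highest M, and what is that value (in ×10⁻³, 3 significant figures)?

alloy Q, M = 3.25×10⁻³

Convert each candidate to consistent units, then evaluate M:
  alloy Q: E = 11.90 GPa, ρ = 702.6 kg/m³
  alloy X: E = 217.2 GPa, ρ = 8554 kg/m³
  alloy P: E = 113.8 GPa, ρ = 7180 kg/m³
  alloy U: E = 181.3 GPa, ρ = 7904 kg/m³
  alloy R: E = 408.9 GPa, ρ = 19300 kg/m³
  alloy Z: E = 2.579 GPa, ρ = 1192 kg/m³
  alloy Q: M = 3.25×10⁻³
  alloy Z: M = 1.15×10⁻³
  alloy U: M = 0.716×10⁻³
  alloy X: M = 0.703×10⁻³
  alloy P: M = 0.675×10⁻³
  alloy R: M = 0.385×10⁻³
Highest index: alloy Q.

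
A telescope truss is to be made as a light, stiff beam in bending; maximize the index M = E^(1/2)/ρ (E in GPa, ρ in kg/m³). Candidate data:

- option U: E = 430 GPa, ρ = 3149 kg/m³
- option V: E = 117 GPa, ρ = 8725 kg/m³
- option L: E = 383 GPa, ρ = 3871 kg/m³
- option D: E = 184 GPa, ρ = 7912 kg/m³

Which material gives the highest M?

Per-candidate index values:
  option U: M = 6.59×10⁻³
  option L: M = 5.06×10⁻³
  option D: M = 1.71×10⁻³
  option V: M = 1.24×10⁻³
The maximum is for option U.

option U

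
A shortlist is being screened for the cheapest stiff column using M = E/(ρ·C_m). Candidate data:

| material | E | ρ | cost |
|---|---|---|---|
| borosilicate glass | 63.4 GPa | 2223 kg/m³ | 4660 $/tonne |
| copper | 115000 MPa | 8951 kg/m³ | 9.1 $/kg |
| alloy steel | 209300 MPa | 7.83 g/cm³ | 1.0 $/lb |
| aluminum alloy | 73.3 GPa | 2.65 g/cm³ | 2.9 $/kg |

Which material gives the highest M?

Putting every candidate on a common basis:
  borosilicate glass: E = 63.40 GPa, ρ = 2223 kg/m³, cost = 4.660 $/kg
  copper: E = 115.0 GPa, ρ = 8951 kg/m³, cost = 9.100 $/kg
  alloy steel: E = 209.3 GPa, ρ = 7830 kg/m³, cost = 2.205 $/kg
  aluminum alloy: E = 73.30 GPa, ρ = 2650 kg/m³, cost = 2.900 $/kg
  alloy steel: M = 12.1 MN·m per $
  aluminum alloy: M = 9.54 MN·m per $
  borosilicate glass: M = 6.12 MN·m per $
  copper: M = 1.41 MN·m per $
Alloy steel ranks first.

alloy steel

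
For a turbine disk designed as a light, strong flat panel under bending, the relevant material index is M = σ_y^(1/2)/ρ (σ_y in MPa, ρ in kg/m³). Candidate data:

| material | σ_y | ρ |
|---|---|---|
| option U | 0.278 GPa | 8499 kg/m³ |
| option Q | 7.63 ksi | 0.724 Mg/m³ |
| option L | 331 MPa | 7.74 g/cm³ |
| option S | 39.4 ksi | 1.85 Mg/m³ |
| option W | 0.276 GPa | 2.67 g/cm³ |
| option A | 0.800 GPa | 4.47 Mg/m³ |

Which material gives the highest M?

In SI units:
  option U: σ_y = 278.0 MPa, ρ = 8499 kg/m³
  option Q: σ_y = 52.61 MPa, ρ = 724.0 kg/m³
  option L: σ_y = 331.0 MPa, ρ = 7740 kg/m³
  option S: σ_y = 271.7 MPa, ρ = 1850 kg/m³
  option W: σ_y = 276.0 MPa, ρ = 2670 kg/m³
  option A: σ_y = 800.0 MPa, ρ = 4470 kg/m³
  option Q: M = 10.0×10⁻³
  option S: M = 8.91×10⁻³
  option A: M = 6.33×10⁻³
  option W: M = 6.22×10⁻³
  option L: M = 2.35×10⁻³
  option U: M = 1.96×10⁻³
Option Q ranks first.

option Q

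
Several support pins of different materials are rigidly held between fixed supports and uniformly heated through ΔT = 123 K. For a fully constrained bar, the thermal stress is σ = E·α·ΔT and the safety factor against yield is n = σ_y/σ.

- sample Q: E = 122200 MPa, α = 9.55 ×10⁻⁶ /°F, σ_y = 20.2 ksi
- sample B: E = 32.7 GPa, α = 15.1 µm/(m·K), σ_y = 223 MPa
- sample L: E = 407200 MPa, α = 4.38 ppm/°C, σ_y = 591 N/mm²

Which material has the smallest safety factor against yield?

sample Q

Converting E to GPa, α to ×10⁻⁶/K, σ_y to MPa, then σ and n for each:
  sample Q: E = 122.2, α = 17.2, σ_y = 139.3 → σ = 258 MPa, n = 0.539
  sample B: E = 32.70, α = 15.1, σ_y = 223.0 → σ = 60.7 MPa, n = 3.67
  sample L: E = 407.2, α = 4.38, σ_y = 591.0 → σ = 219 MPa, n = 2.69
Smallest n: sample Q with n = 0.539.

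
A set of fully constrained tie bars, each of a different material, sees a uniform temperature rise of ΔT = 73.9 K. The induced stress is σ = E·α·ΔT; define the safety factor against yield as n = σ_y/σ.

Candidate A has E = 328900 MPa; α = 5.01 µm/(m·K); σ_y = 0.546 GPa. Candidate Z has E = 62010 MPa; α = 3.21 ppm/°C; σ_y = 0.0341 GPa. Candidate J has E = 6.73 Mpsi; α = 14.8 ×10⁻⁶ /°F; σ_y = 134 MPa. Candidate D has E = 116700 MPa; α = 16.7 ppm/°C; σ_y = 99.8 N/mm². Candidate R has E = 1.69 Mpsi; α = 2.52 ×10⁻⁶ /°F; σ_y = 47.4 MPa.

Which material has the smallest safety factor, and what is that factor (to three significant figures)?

In consistent units (E in GPa, α in ×10⁻⁶/K, σ_y in MPa):
  candidate A: E = 328.9, α = 5.01, σ_y = 546.0 → σ = 122 MPa, n = 4.48
  candidate Z: E = 62.01, α = 3.21, σ_y = 34.10 → σ = 14.7 MPa, n = 2.32
  candidate J: E = 46.40, α = 26.6, σ_y = 134.0 → σ = 91.4 MPa, n = 1.47
  candidate D: E = 116.7, α = 16.7, σ_y = 99.80 → σ = 144 MPa, n = 0.693
  candidate R: E = 11.65, α = 4.54, σ_y = 47.40 → σ = 3.91 MPa, n = 12.1
Smallest n: candidate D with n = 0.693.

candidate D, n = 0.693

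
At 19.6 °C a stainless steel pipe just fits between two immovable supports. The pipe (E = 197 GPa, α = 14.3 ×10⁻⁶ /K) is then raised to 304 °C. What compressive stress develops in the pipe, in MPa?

801 MPa

ΔT = 284.4 K. Constrained thermal stress σ = E·α·ΔT = 197.0×10³ MPa × 14.3×10⁻⁶ × 284.4 = 801 MPa (compressive).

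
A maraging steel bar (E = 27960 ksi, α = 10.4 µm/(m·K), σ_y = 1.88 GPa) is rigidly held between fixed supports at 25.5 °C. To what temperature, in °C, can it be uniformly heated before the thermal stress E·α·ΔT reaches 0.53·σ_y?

522 °C

E = 27960 ksi = 192.8 GPa.
σ_y = 1.88 GPa = 1880 MPa.
E·α·ΔT = 996.4 MPa ⇒ ΔT = 996.4 / (192.8×10³ × 10.4×10⁻⁶) = 497.0 K.
T = 25.5 + 497.0 = 522.5 °C.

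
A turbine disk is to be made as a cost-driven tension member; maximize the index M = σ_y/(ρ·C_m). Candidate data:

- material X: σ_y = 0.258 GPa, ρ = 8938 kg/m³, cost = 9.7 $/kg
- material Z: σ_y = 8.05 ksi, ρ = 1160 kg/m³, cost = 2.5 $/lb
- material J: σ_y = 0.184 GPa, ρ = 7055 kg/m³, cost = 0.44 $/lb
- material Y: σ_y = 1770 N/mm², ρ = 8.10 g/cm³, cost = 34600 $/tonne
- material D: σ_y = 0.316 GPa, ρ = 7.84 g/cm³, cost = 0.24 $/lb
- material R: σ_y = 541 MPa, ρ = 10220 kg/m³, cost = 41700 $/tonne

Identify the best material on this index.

material D

Convert each candidate to consistent units, then evaluate M:
  material X: σ_y = 258.0 MPa, ρ = 8938 kg/m³, cost = 9.700 $/kg
  material Z: σ_y = 55.50 MPa, ρ = 1160 kg/m³, cost = 5.511 $/kg
  material J: σ_y = 184.0 MPa, ρ = 7055 kg/m³, cost = 0.9700 $/kg
  material Y: σ_y = 1770 MPa, ρ = 8100 kg/m³, cost = 34.60 $/kg
  material D: σ_y = 316.0 MPa, ρ = 7840 kg/m³, cost = 0.5291 $/kg
  material R: σ_y = 541.0 MPa, ρ = 10220 kg/m³, cost = 41.70 $/kg
  material D: M = 76.2 kN·m per $
  material J: M = 26.9 kN·m per $
  material Z: M = 8.68 kN·m per $
  material Y: M = 6.32 kN·m per $
  material X: M = 2.98 kN·m per $
  material R: M = 1.27 kN·m per $
Material D has the largest M.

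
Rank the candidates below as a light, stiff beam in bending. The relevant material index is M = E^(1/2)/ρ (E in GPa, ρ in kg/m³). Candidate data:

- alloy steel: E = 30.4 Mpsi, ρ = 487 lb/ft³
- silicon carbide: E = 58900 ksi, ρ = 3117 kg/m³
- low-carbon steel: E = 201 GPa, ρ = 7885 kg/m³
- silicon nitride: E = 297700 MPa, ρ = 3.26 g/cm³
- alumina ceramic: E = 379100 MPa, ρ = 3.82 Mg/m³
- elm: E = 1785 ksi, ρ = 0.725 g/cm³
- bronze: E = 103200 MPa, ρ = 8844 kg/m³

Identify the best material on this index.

silicon carbide

Normalizing units and computing the index:
  alloy steel: E = 209.6 GPa, ρ = 7801 kg/m³
  silicon carbide: E = 406.1 GPa, ρ = 3117 kg/m³
  low-carbon steel: E = 201.0 GPa, ρ = 7885 kg/m³
  silicon nitride: E = 297.7 GPa, ρ = 3260 kg/m³
  alumina ceramic: E = 379.1 GPa, ρ = 3820 kg/m³
  elm: E = 12.31 GPa, ρ = 725.0 kg/m³
  bronze: E = 103.2 GPa, ρ = 8844 kg/m³
  silicon carbide: M = 6.47×10⁻³
  silicon nitride: M = 5.29×10⁻³
  alumina ceramic: M = 5.10×10⁻³
  elm: M = 4.84×10⁻³
  alloy steel: M = 1.86×10⁻³
  low-carbon steel: M = 1.80×10⁻³
  bronze: M = 1.15×10⁻³
The maximum is for silicon carbide.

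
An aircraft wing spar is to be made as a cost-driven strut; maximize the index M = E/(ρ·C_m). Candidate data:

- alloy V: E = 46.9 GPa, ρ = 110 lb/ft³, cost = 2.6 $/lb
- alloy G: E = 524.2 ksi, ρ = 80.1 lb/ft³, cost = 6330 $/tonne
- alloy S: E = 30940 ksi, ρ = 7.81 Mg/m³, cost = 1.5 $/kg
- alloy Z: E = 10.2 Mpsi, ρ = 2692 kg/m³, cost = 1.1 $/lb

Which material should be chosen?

After converting to SI:
  alloy V: E = 46.90 GPa, ρ = 1762 kg/m³, cost = 5.732 $/kg
  alloy G: E = 3.614 GPa, ρ = 1283 kg/m³, cost = 6.330 $/kg
  alloy S: E = 213.3 GPa, ρ = 7810 kg/m³, cost = 1.500 $/kg
  alloy Z: E = 70.33 GPa, ρ = 2692 kg/m³, cost = 2.425 $/kg
  alloy S: M = 18.2 MN·m per $
  alloy Z: M = 10.8 MN·m per $
  alloy V: M = 4.64 MN·m per $
  alloy G: M = 0.445 MN·m per $
Alloy S has the largest M.

alloy S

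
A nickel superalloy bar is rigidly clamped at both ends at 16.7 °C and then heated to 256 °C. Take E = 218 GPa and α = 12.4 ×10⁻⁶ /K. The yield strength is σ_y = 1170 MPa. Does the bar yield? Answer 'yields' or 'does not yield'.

ΔT = 239.3 K. Constrained thermal stress σ = E·α·ΔT = 218.0×10³ MPa × 12.4×10⁻⁶ × 239.3 = 647 MPa (compressive).
Compare to σ_y = 1170 MPa: σ < σ_y, so it does not yield.

does not yield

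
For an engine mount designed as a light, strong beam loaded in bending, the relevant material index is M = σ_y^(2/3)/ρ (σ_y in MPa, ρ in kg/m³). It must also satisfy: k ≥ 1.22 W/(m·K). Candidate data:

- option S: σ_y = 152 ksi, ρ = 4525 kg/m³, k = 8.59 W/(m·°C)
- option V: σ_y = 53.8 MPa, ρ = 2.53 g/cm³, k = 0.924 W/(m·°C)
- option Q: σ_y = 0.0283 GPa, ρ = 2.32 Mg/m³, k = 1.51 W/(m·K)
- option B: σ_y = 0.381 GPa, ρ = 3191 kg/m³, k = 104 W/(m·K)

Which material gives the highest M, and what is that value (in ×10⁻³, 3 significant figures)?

option S, M = 22.8×10⁻³

Screen on constraints: k ≥ 1.22 W/(m·K). Survivors: option S, option Q, option B.
In SI units:
  option S: σ_y = 1048 MPa, ρ = 4525 kg/m³
  option Q: σ_y = 28.30 MPa, ρ = 2320 kg/m³
  option B: σ_y = 381.0 MPa, ρ = 3191 kg/m³
  option S: M = 22.8×10⁻³
  option B: M = 16.5×10⁻³
  option Q: M = 4.00×10⁻³
The maximum is for option S.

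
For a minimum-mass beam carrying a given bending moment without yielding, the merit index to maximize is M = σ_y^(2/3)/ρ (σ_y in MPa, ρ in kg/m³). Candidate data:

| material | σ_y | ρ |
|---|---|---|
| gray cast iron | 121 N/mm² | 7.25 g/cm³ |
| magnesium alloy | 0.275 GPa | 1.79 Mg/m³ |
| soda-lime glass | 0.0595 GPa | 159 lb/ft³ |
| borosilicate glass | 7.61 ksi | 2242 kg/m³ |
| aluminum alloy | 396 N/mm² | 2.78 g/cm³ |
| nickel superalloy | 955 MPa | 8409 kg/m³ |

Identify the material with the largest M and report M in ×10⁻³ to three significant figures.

Convert each candidate to consistent units, then evaluate M:
  gray cast iron: σ_y = 121.0 MPa, ρ = 7250 kg/m³
  magnesium alloy: σ_y = 275.0 MPa, ρ = 1790 kg/m³
  soda-lime glass: σ_y = 59.50 MPa, ρ = 2547 kg/m³
  borosilicate glass: σ_y = 52.47 MPa, ρ = 2242 kg/m³
  aluminum alloy: σ_y = 396.0 MPa, ρ = 2780 kg/m³
  nickel superalloy: σ_y = 955.0 MPa, ρ = 8409 kg/m³
  magnesium alloy: M = 23.6×10⁻³
  aluminum alloy: M = 19.4×10⁻³
  nickel superalloy: M = 11.5×10⁻³
  borosilicate glass: M = 6.25×10⁻³
  soda-lime glass: M = 5.98×10⁻³
  gray cast iron: M = 3.37×10⁻³
Highest index: magnesium alloy.

magnesium alloy, M = 23.6×10⁻³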